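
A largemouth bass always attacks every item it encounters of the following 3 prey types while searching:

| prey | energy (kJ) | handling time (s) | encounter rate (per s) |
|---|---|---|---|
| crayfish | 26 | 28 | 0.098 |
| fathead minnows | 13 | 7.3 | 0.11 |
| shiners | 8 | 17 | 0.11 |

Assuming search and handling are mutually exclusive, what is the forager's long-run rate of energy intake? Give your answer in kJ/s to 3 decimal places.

R = Σλ_iE_i / (1 + Σλ_ih_i)
Numerator: 0.098×26 + 0.11×13 + 0.11×8 = 4.858
Denominator: 1 + 0.098×28 + 0.11×7.3 + 0.11×17 = 6.417
R = 4.858/6.417 = 0.7571 kJ/s

0.757 kJ/s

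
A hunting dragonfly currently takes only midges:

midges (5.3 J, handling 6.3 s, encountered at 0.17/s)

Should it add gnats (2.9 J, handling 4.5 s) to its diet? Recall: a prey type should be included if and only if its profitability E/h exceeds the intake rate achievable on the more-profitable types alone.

Intake rate on the current diet: R = (0.17×5.3) / (1 + 0.17×6.3) = 0.901/2.071 = 0.4351 J/s.
gnats: E/h = 2.9/4.5 = 0.6444 J/s.
0.6444 > 0.4351, so adding gnats raises the average — include it.

Yes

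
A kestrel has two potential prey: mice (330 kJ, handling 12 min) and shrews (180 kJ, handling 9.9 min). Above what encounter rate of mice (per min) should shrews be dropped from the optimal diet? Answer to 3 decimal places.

Drop shrews once their profitability E₂/h₂ falls below the rate achievable on mice alone: E₂/h₂ = λE₁/(1 + λh₁).
Solve for λ: λE₁h₂ = E₂(1 + λh₁) → λ(E₁h₂ − E₂h₁) = E₂ → λ = E₂/(E₁h₂ − E₂h₁).
λ = 180/(330×9.9 − 180×12) = 180/1107 = 0.1626 per min.

0.163 per min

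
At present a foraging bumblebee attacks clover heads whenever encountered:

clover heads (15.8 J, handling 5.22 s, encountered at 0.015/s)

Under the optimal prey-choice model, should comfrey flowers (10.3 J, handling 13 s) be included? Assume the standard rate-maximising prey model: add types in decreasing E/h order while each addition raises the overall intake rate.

Yes

On clover heads alone, R = ΣλE/(1+Σλh) = 0.237/1.078 = 0.2198 J/s.
Profitability of comfrey flowers: 10.3/13 = 0.7923 J/s.
0.7923 > 0.2198, so adding comfrey flowers raises the average — include it.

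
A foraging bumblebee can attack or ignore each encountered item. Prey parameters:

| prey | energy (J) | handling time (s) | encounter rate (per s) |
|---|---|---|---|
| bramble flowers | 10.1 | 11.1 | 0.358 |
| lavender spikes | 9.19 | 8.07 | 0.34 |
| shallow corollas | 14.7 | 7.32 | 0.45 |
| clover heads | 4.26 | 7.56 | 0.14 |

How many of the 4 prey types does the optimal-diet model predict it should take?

Profitabilities (E/h, J/s): shallow corollas 2.01, lavender spikes 1.14, bramble flowers 0.91, clover heads 0.563. Add prey in this order while the next type's profitability exceeds the intake rate on those already taken.
Rate on top 1: 1.541. lavender spikes: 1.14 < 1.541 → exclude; stop.
Optimal diet: shallow corollas — 1 of 4 types.

1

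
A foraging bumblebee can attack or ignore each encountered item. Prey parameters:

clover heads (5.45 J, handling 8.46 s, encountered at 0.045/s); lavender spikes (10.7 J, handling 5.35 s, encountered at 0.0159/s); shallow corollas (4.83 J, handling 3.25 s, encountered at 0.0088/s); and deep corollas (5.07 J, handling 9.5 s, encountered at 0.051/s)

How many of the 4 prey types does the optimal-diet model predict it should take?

E/h in descending order: lavender spikes 2, shallow corollas 1.49, clover heads 0.644, deep corollas 0.534 J/s. The optimal diet is the largest prefix of this list for which every included type satisfies E_i/h_i > R on the types above it.
Rate on top 1: 0.1568. shallow corollas: 1.49 > 0.1568 → include.
Rate on top 2: 0.1909. clover heads: 0.644 > 0.1909 → include.
Rate on top 3: 0.3064. deep corollas: 0.534 > 0.3064 → include.
Optimal diet: lavender spikes, shallow corollas, clover heads, deep corollas — 4 of 4 types.

4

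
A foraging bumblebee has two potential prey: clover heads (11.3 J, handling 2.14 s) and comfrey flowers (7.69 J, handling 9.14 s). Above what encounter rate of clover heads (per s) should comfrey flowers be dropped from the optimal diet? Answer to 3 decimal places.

0.089 per s

The zero-one rule: include comfrey flowers iff E₂/h₂ > λE₁/(1+λh₁). Equality gives the switch point.
λE₁h₂ = E₂ + λE₂h₁ ⇒ λ = E₂/(E₁h₂ − E₂h₁) = 7.69/(103.3 − 16.46) = 0.08857 per s.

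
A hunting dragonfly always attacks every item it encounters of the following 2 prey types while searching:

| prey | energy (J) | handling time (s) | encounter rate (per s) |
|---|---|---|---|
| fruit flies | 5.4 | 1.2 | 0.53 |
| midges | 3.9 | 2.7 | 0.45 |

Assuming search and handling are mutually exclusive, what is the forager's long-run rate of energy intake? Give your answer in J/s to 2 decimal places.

R = Σλ_iE_i / (1 + Σλ_ih_i)
Numerator: 0.53×5.4 + 0.45×3.9 = 4.617
Denominator: 1 + 0.53×1.2 + 0.45×2.7 = 2.851
R = 4.617/2.851 = 1.619 J/s

1.62 J/s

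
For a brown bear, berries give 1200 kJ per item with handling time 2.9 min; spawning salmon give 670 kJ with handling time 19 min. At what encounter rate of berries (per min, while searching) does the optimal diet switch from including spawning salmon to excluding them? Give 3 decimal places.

0.032 per min

Drop spawning salmon once their profitability E₂/h₂ falls below the rate achievable on berries alone: E₂/h₂ = λE₁/(1 + λh₁).
Solve for λ: λE₁h₂ = E₂(1 + λh₁) → λ(E₁h₂ − E₂h₁) = E₂ → λ = E₂/(E₁h₂ − E₂h₁).
λ = 670/(1200×19 − 670×2.9) = 670/2.086e+04 = 0.03212 per min.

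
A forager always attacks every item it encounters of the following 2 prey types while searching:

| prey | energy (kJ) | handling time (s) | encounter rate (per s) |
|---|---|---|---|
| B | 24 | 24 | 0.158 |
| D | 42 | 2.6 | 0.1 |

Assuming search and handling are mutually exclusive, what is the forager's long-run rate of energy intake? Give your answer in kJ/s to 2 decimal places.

R = Σλ_iE_i / (1 + Σλ_ih_i)
Numerator: 0.158×24 + 0.1×42 = 7.992
Denominator: 1 + 0.158×24 + 0.1×2.6 = 5.052
R = 7.992/5.052 = 1.582 kJ/s

1.58 kJ/s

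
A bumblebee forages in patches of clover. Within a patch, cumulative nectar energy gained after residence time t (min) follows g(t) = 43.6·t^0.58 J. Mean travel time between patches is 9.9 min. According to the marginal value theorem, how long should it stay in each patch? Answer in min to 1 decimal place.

Optimal t* satisfies g'(t*) = g(t*)/(T + t*).
g'(t) = 0.58·43.6·t^-0.42. Setting 0.58·43.6·t^-0.42 = 43.6·t^0.58/(9.9+t) gives 0.58(9.9+t) = t, so 0.42·t = 0.58×9.9.
t* = 0.58×9.9/0.42 = 13.67 min.

13.7 min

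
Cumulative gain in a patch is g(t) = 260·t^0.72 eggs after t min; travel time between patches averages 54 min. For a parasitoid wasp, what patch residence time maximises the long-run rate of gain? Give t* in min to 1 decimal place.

138.9 min

Optimal t* satisfies g'(t*) = g(t*)/(T + t*).
g'(t) = 0.72·260·t^-0.28. Setting 0.72·260·t^-0.28 = 260·t^0.72/(54+t) gives 0.72(54+t) = t, so 0.28·t = 0.72×54.
t* = 0.72×54/0.28 = 138.9 min.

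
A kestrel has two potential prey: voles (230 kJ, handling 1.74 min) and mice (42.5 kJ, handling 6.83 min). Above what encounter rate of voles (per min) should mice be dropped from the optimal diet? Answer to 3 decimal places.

0.028 per min

The zero-one rule: include mice iff E₂/h₂ > λE₁/(1+λh₁). Equality gives the switch point.
λE₁h₂ = E₂ + λE₂h₁ ⇒ λ = E₂/(E₁h₂ − E₂h₁) = 42.5/(1571 − 73.95) = 0.02839 per min.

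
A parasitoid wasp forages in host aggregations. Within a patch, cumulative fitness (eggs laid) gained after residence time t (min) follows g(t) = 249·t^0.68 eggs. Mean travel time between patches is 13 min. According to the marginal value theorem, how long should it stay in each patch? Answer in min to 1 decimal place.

Optimal t* satisfies g'(t*) = g(t*)/(T + t*).
g'(t) = 0.68·249·t^-0.32. Setting 0.68·249·t^-0.32 = 249·t^0.68/(13+t) gives 0.68(13+t) = t, so 0.32·t = 0.68×13.
t* = 0.68×13/0.32 = 27.63 min.

27.6 min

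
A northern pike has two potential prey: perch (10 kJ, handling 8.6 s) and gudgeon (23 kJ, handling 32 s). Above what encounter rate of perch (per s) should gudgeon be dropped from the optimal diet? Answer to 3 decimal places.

At the threshold, the rate on perch alone equals the profitability of gudgeon: λ·10/(1 + λ·8.6) = 23/32 = 0.7188.
Rearranging, λ(10 − 0.7188×8.6) = 0.7188, so λ = 0.7188/3.819 = 0.1882 per s.

0.188 per s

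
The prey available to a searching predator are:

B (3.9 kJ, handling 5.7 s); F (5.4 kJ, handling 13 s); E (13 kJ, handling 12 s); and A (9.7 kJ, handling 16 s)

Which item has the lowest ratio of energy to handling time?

Profitability E/h (kJ/s): B = 3.9/5.7 = 0.684, F = 5.4/13 = 0.415, E = 13/12 = 1.08, A = 9.7/16 = 0.606.
Ranked: E > B > A > F.

F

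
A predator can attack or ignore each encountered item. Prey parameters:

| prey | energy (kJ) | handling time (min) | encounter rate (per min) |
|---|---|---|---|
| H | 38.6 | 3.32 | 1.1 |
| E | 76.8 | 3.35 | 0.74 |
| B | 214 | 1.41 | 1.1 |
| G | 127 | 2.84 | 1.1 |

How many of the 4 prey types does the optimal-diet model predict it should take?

1

Rank by E/h (kJ/min): B 152, G 44.7, E 22.9, H 11.6. Include each in turn until the next type's E/h falls below the running intake rate.
Rate on top 1: 92.28. G: 44.7 < 92.28 → exclude; stop.
Optimal diet: B — 1 of 4 types.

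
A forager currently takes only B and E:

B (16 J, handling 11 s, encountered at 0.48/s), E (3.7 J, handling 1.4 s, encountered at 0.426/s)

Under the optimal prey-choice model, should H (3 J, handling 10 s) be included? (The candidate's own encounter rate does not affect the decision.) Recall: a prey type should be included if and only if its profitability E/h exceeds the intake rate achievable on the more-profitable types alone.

No

Intake rate on the current diet: R = (0.48×16 + 0.426×3.7) / (1 + 0.48×11 + 0.426×1.4) = 9.256/6.876 = 1.346 J/s.
H: E/h = 3/10 = 0.3 J/s.
Since 0.3 < R, time spent handling H is better spent searching.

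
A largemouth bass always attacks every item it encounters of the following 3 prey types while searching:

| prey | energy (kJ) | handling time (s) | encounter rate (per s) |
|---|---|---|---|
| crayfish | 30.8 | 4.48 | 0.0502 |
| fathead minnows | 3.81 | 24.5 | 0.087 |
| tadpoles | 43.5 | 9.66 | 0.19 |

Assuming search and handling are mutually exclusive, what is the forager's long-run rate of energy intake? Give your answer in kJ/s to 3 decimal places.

R = Σλ_iE_i / (1 + Σλ_ih_i)
Numerator: 0.0502×30.8 + 0.087×3.81 + 0.19×43.5 = 10.14
Denominator: 1 + 0.0502×4.48 + 0.087×24.5 + 0.19×9.66 = 5.192
R = 10.14/5.192 = 1.954 kJ/s

1.954 kJ/s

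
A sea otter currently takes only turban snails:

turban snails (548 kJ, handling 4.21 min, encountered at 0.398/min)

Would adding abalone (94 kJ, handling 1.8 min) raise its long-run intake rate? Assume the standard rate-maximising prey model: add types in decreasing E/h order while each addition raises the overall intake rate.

Current rate: (0.398×548)/(1 + 0.398×4.21) = 81.52 kJ/min.
abalone: E/h = 94/1.8 = 52.22 kJ/min.
52.22 < 81.52, so adding abalone would lower the average — exclude it.

No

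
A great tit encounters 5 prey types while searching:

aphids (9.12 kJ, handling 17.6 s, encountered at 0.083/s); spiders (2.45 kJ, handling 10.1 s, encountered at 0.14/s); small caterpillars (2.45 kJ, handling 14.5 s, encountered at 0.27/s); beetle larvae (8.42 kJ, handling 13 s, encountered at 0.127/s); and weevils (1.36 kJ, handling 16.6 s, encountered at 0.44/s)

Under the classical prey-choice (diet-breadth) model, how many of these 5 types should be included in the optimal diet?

E/h in descending order: beetle larvae 0.648, aphids 0.518, spiders 0.243, small caterpillars 0.169, weevils 0.0819 kJ/s. The optimal diet is the largest prefix of this list for which every included type satisfies E_i/h_i > R on the types above it.
Rate on top 1: 0.4034. aphids: 0.518 > 0.4034 → include.
Rate on top 2: 0.4442. spiders: 0.243 < 0.4442 → exclude; stop.
Optimal diet: beetle larvae, aphids — 2 of 5 types.

2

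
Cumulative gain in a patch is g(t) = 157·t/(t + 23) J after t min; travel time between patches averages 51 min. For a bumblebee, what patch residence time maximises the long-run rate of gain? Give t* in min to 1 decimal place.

Optimal t* satisfies g'(t*) = g(t*)/(T + t*).
g'(t) = 157·23/(t + 23)². Setting 157·23/(t+23)² = 157t/[(t+23)(51+t)] gives 23(51+t) = t(t+23), so t² = 23×51 = 1173.
t* = √1173 = 34.25 min.

34.2 min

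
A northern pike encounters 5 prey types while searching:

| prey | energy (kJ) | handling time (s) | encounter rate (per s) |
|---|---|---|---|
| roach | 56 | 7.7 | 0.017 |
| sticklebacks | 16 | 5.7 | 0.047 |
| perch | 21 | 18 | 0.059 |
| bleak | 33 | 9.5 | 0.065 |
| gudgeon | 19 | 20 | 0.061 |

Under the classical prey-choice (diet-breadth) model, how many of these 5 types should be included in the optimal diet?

Profitabilities (E/h, kJ/s): roach 7.27, bleak 3.47, sticklebacks 2.81, perch 1.17, gudgeon 0.95. Add prey in this order while the next type's profitability exceeds the intake rate on those already taken.
Rate on top 1: 0.8418. bleak: 3.47 > 0.8418 → include.
Rate on top 2: 1.771. sticklebacks: 2.81 > 1.771 → include.
Rate on top 3: 1.909. perch: 1.17 < 1.909 → exclude; stop.
Optimal diet: roach, bleak, sticklebacks — 3 of 5 types.

3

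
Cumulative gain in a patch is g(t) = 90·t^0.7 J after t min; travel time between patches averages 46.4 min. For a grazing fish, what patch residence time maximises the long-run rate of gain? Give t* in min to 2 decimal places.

By the marginal value theorem, leave when the instantaneous gain rate g'(t) equals the habitat-wide average g(t)/(T + t).
g'(t) = 0.7·90·t^-0.3. Setting 0.7·90·t^-0.3 = 90·t^0.7/(46.4+t) gives 0.7(46.4+t) = t, so 0.30·t = 0.7×46.4.
t* = 0.7×46.4/0.30 = 108.3 min.

108.27 min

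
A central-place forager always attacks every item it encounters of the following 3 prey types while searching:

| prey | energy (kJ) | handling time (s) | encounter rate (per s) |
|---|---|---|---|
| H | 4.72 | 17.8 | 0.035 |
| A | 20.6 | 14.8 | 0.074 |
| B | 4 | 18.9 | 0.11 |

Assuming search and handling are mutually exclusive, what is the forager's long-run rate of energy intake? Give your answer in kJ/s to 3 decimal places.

Energy encountered per unit search time: 0.035×4.72 + 0.074×20.6 + 0.11×4 = 2.13 kJ/s.
Handling time per unit search time: 0.035×17.8 + 0.074×14.8 + 0.11×18.9 = 3.797.
Rate = 2.13/(1 + 3.797) = 0.4439 kJ/s.

0.444 kJ/s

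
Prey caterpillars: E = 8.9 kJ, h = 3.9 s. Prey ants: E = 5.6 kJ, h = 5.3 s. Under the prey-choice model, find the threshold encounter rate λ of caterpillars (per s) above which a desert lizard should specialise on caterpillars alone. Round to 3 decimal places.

The zero-one rule: include ants iff E₂/h₂ > λE₁/(1+λh₁). Equality gives the switch point.
λE₁h₂ = E₂ + λE₂h₁ ⇒ λ = E₂/(E₁h₂ − E₂h₁) = 5.6/(47.17 − 21.84) = 0.2211 per s.

0.221 per s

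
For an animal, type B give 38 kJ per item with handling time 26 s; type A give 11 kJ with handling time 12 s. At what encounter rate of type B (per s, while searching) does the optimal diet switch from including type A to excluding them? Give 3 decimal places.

0.065 per s

Drop type A once their profitability E₂/h₂ falls below the rate achievable on type B alone: E₂/h₂ = λE₁/(1 + λh₁).
Solve for λ: λE₁h₂ = E₂(1 + λh₁) → λ(E₁h₂ − E₂h₁) = E₂ → λ = E₂/(E₁h₂ − E₂h₁).
λ = 11/(38×12 − 11×26) = 11/170 = 0.06471 per s.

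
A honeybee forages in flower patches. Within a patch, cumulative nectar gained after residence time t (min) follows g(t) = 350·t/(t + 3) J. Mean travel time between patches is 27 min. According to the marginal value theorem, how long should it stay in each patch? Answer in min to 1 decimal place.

9.0 min

Optimal t* satisfies g'(t*) = g(t*)/(T + t*).
g'(t) = 350·3/(t + 3)². Setting 350·3/(t+3)² = 350t/[(t+3)(27+t)] gives 3(27+t) = t(t+3), so t² = 3×27 = 81.
t* = √81 = 9 min.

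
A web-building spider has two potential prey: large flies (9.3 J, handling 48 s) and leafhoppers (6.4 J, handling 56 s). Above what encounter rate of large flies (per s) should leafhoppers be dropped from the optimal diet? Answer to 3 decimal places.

0.030 per s

Drop leafhoppers once their profitability E₂/h₂ falls below the rate achievable on large flies alone: E₂/h₂ = λE₁/(1 + λh₁).
Solve for λ: λE₁h₂ = E₂(1 + λh₁) → λ(E₁h₂ − E₂h₁) = E₂ → λ = E₂/(E₁h₂ − E₂h₁).
λ = 6.4/(9.3×56 − 6.4×48) = 6.4/213.6 = 0.02996 per s.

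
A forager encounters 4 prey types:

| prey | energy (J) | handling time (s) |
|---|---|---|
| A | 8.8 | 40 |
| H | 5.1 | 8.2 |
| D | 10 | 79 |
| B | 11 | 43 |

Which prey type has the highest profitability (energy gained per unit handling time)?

In descending order of E/h:
H: 5.1/8.2 = 0.622 J/s
B: 11/43 = 0.256 J/s
A: 8.8/40 = 0.22 J/s
D: 10/79 = 0.127 J/s

H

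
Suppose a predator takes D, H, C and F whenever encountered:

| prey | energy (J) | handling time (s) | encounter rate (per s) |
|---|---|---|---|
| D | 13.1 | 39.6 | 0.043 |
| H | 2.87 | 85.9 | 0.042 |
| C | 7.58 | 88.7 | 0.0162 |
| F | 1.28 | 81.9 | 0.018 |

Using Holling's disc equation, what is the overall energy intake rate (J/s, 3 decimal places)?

0.090 J/s

R = (0.043×13.1 + 0.042×2.87 + 0.0162×7.58 + 0.018×1.28) / (1 + 0.043×39.6 + 0.042×85.9 + 0.0162×88.7 + 0.018×81.9) = 0.8297/9.222 = 0.08997 J/s.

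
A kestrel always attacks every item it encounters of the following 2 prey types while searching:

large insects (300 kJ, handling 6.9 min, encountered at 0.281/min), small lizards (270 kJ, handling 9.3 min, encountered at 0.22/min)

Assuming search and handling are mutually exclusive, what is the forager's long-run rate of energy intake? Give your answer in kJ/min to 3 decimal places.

R = (0.281×300 + 0.22×270) / (1 + 0.281×6.9 + 0.22×9.3) = 143.7/4.985 = 28.83 kJ/min.

28.827 kJ/min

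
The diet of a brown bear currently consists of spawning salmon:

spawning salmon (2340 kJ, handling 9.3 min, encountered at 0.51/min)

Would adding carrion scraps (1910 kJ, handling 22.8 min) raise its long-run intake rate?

No

On spawning salmon alone, R = ΣλE/(1+Σλh) = 1193/5.743 = 207.8 kJ/min.
carrion scraps: E/h = 1910/22.8 = 83.77 kJ/min.
Since 83.77 < R, time spent handling carrion scraps is better spent searching.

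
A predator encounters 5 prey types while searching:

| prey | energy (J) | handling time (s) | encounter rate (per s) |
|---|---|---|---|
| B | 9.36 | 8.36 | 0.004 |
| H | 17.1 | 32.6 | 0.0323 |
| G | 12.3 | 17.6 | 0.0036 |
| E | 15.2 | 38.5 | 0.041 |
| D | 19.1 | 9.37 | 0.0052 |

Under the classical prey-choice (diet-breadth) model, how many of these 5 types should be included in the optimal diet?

Rank by E/h (J/s): D 2.04, B 1.12, G 0.699, H 0.525, E 0.395. Include each in turn until the next type's E/h falls below the running intake rate.
Rate on top 1: 0.09471. B: 1.12 > 0.09471 → include.
Rate on top 2: 0.1264. G: 0.699 > 0.1264 → include.
Rate on top 3: 0.158. H: 0.525 > 0.158 → include.
Rate on top 4: 0.3336. E: 0.395 > 0.3336 → include.
Optimal diet: D, B, G, H, E — 5 of 5 types.

5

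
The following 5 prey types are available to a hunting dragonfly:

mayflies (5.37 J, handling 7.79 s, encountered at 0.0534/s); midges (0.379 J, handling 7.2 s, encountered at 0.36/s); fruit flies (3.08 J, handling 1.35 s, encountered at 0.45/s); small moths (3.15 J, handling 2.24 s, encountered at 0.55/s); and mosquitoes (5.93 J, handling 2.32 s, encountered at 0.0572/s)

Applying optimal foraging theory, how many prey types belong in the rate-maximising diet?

E/h in descending order: mosquitoes 2.56, fruit flies 2.28, small moths 1.41, mayflies 0.689, midges 0.0526 J/s. The optimal diet is the largest prefix of this list for which every included type satisfies E_i/h_i > R on the types above it.
Rate on top 1: 0.2995. fruit flies: 2.28 > 0.2995 → include.
Rate on top 2: 0.9914. small moths: 1.41 > 0.9914 → include.
Rate on top 3: 1.163. mayflies: 0.689 < 1.163 → exclude; stop.
Optimal diet: mosquitoes, fruit flies, small moths — 3 of 5 types.

3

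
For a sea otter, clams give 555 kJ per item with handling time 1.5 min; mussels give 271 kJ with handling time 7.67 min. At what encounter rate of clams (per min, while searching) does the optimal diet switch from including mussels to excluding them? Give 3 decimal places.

At the threshold, the rate on clams alone equals the profitability of mussels: λ·555/(1 + λ·1.5) = 271/7.67 = 35.33.
Rearranging, λ(555 − 35.33×1.5) = 35.33, so λ = 35.33/502 = 0.07038 per min.

0.070 per min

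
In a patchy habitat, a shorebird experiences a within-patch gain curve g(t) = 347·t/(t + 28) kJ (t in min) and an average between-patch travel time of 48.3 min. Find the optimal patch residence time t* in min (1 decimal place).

36.8 min

Optimal t* satisfies g'(t*) = g(t*)/(T + t*).
g'(t) = 347·28/(t + 28)². Setting 347·28/(t+28)² = 347t/[(t+28)(48.3+t)] gives 28(48.3+t) = t(t+28), so t² = 28×48.3 = 1352.
t* = √1352 = 36.77 min.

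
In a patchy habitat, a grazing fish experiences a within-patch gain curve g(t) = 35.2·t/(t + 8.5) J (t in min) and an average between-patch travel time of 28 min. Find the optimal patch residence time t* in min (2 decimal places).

Optimal t* satisfies g'(t*) = g(t*)/(T + t*).
g'(t) = 35.2·8.5/(t + 8.5)². Setting 35.2·8.5/(t+8.5)² = 35.2t/[(t+8.5)(28+t)] gives 8.5(28+t) = t(t+8.5), so t² = 8.5×28 = 238.
t* = √238 = 15.43 min.

15.43 min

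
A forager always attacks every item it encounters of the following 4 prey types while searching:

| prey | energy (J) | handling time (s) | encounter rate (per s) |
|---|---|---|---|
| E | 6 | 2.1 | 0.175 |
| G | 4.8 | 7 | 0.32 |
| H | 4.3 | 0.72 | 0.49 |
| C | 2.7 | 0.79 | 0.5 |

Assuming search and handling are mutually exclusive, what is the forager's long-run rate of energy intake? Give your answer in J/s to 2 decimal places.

R = (0.175×6 + 0.32×4.8 + 0.49×4.3 + 0.5×2.7) / (1 + 0.175×2.1 + 0.32×7 + 0.49×0.72 + 0.5×0.79) = 6.043/4.355 = 1.388 J/s.

1.39 J/s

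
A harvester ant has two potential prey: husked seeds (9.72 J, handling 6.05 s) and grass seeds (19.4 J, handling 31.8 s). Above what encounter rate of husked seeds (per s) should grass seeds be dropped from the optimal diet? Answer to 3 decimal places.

The zero-one rule: include grass seeds iff E₂/h₂ > λE₁/(1+λh₁). Equality gives the switch point.
λE₁h₂ = E₂ + λE₂h₁ ⇒ λ = E₂/(E₁h₂ − E₂h₁) = 19.4/(309.1 − 117.4) = 0.1012 per s.

0.101 per s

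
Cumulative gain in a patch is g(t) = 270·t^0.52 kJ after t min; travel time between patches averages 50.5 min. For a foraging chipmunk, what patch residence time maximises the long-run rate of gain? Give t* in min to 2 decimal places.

Maximise g(t)/(T+t): set derivative to zero → g'(t)(T+t) = g(t).
g'(t) = 0.52·270·t^-0.48. Setting 0.52·270·t^-0.48 = 270·t^0.52/(50.5+t) gives 0.52(50.5+t) = t, so 0.48·t = 0.52×50.5.
t* = 0.52×50.5/0.48 = 54.71 min.

54.71 min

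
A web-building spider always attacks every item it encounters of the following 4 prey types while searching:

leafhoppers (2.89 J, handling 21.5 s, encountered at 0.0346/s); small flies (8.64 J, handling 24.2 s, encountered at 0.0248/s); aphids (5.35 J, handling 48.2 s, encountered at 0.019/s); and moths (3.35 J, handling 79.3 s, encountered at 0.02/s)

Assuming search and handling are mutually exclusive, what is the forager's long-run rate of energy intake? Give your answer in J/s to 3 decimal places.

0.100 J/s

R = Σλ_iE_i / (1 + Σλ_ih_i)
Numerator: 0.0346×2.89 + 0.0248×8.64 + 0.019×5.35 + 0.02×3.35 = 0.4829
Denominator: 1 + 0.0346×21.5 + 0.0248×24.2 + 0.019×48.2 + 0.02×79.3 = 4.846
R = 0.4829/4.846 = 0.09966 J/s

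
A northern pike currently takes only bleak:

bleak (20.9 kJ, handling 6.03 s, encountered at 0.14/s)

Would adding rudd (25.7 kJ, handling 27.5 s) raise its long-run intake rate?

On bleak alone, R = ΣλE/(1+Σλh) = 2.926/1.844 = 1.587 kJ/s.
rudd: E/h = 25.7/27.5 = 0.9345 kJ/s.
Since 0.9345 < R, time spent handling rudd is better spent searching.

No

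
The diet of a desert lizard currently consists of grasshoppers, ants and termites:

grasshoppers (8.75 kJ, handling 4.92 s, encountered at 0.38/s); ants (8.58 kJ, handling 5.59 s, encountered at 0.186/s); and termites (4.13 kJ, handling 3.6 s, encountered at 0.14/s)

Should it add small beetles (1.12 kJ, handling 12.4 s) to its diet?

No

On grasshoppers, ants and termites alone, R = ΣλE/(1+Σλh) = 5.499/4.413 = 1.246 kJ/s.
Profitability of small beetles: 1.12/12.4 = 0.09032 kJ/s.
Since 0.09032 < R, time spent handling small beetles is better spent searching.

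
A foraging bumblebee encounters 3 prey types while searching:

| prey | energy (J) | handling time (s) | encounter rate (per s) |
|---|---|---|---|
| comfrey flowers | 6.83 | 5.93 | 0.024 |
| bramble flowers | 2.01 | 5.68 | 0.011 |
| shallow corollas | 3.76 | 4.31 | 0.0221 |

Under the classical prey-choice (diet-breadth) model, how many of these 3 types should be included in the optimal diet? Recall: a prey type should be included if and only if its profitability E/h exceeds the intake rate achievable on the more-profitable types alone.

Profitabilities (E/h, J/s): comfrey flowers 1.15, shallow corollas 0.872, bramble flowers 0.354. Add prey in this order while the next type's profitability exceeds the intake rate on those already taken.
Rate on top 1: 0.1435. shallow corollas: 0.872 > 0.1435 → include.
Rate on top 2: 0.1996. bramble flowers: 0.354 > 0.1996 → include.
Optimal diet: comfrey flowers, shallow corollas, bramble flowers — 3 of 3 types.

3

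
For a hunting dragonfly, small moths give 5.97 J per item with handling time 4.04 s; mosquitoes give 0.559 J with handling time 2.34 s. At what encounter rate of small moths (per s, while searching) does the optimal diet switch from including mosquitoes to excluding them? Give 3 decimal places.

Drop mosquitoes once their profitability E₂/h₂ falls below the rate achievable on small moths alone: E₂/h₂ = λE₁/(1 + λh₁).
Solve for λ: λE₁h₂ = E₂(1 + λh₁) → λ(E₁h₂ − E₂h₁) = E₂ → λ = E₂/(E₁h₂ − E₂h₁).
λ = 0.559/(5.97×2.34 − 0.559×4.04) = 0.559/11.71 = 0.04773 per s.

0.048 per s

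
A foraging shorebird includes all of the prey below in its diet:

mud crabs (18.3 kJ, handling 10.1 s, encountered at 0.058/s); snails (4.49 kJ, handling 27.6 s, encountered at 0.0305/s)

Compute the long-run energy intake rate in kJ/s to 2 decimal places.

Energy encountered per unit search time: 0.058×18.3 + 0.0305×4.49 = 1.198 kJ/s.
Handling time per unit search time: 0.058×10.1 + 0.0305×27.6 = 1.428.
Rate = 1.198/(1 + 1.428) = 0.4936 kJ/s.

0.49 kJ/s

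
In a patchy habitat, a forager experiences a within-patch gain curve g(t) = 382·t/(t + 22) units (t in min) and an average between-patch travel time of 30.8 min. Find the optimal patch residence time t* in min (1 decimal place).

26.0 min

Maximise g(t)/(T+t): set derivative to zero → g'(t)(T+t) = g(t).
g'(t) = 382·22/(t + 22)². Setting 382·22/(t+22)² = 382t/[(t+22)(30.8+t)] gives 22(30.8+t) = t(t+22), so t² = 22×30.8 = 677.6.
t* = √677.6 = 26.03 min.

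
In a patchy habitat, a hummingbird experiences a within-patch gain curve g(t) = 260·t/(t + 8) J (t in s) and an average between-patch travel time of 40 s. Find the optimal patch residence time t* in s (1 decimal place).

Maximise g(t)/(T+t): set derivative to zero → g'(t)(T+t) = g(t).
g'(t) = 260·8/(t + 8)². Setting 260·8/(t+8)² = 260t/[(t+8)(40+t)] gives 8(40+t) = t(t+8), so t² = 8×40 = 320.
t* = √320 = 17.89 s.

17.9 s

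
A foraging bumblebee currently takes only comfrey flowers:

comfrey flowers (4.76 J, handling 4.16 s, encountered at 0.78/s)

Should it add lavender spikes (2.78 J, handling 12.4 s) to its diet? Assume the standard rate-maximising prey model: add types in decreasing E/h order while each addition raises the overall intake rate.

Current rate: (0.78×4.76)/(1 + 0.78×4.16) = 0.8747 J/s.
lavender spikes: E/h = 2.78/12.4 = 0.2242 J/s.
Since 0.2242 < R, time spent handling lavender spikes is better spent searching.

No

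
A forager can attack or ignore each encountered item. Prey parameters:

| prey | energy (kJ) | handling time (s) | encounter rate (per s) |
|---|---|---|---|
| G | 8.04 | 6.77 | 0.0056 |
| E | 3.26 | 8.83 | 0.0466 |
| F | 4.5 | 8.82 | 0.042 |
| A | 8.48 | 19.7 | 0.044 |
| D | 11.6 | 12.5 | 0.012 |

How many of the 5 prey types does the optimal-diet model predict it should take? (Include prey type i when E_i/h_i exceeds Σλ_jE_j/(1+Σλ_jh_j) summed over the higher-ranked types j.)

5

Rank by E/h (kJ/s): G 1.19, D 0.928, F 0.51, A 0.43, E 0.369. Include each in turn until the next type's E/h falls below the running intake rate.
Rate on top 1: 0.04338. D: 0.928 > 0.04338 → include.
Rate on top 2: 0.1551. F: 0.51 > 0.1551 → include.
Rate on top 3: 0.2395. A: 0.43 > 0.2395 → include.
Rate on top 4: 0.3078. E: 0.369 > 0.3078 → include.
Optimal diet: G, D, F, A, E — 5 of 5 types.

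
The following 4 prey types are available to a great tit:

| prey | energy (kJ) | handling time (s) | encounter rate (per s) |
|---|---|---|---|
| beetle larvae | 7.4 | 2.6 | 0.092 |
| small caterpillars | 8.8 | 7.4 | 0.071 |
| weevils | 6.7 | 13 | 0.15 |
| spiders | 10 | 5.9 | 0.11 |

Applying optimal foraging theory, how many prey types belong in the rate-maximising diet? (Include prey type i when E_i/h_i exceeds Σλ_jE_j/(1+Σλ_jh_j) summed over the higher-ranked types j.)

Profitabilities (E/h, kJ/s): beetle larvae 2.85, spiders 1.69, small caterpillars 1.19, weevils 0.515. Add prey in this order while the next type's profitability exceeds the intake rate on those already taken.
Rate on top 1: 0.5494. spiders: 1.69 > 0.5494 → include.
Rate on top 2: 0.9431. small caterpillars: 1.19 > 0.9431 → include.
Rate on top 3: 0.9967. weevils: 0.515 < 0.9967 → exclude; stop.
Optimal diet: beetle larvae, spiders, small caterpillars — 3 of 4 types.

3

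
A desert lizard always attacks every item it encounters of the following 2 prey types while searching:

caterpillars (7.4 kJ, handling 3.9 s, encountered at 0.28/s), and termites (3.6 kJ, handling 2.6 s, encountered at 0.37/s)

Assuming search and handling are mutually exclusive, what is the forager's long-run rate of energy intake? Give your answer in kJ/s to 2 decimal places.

R = (0.28×7.4 + 0.37×3.6) / (1 + 0.28×3.9 + 0.37×2.6) = 3.404/3.054 = 1.115 kJ/s.

1.11 kJ/s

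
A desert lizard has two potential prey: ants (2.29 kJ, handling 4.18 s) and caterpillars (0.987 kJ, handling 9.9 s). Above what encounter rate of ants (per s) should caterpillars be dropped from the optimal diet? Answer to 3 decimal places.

The zero-one rule: include caterpillars iff E₂/h₂ > λE₁/(1+λh₁). Equality gives the switch point.
λE₁h₂ = E₂ + λE₂h₁ ⇒ λ = E₂/(E₁h₂ − E₂h₁) = 0.987/(22.67 − 4.126) = 0.05322 per s.

0.053 per s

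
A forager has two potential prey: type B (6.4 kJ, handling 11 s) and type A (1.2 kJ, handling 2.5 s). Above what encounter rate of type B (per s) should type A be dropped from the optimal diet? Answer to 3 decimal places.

Drop type A once their profitability E₂/h₂ falls below the rate achievable on type B alone: E₂/h₂ = λE₁/(1 + λh₁).
Solve for λ: λE₁h₂ = E₂(1 + λh₁) → λ(E₁h₂ − E₂h₁) = E₂ → λ = E₂/(E₁h₂ − E₂h₁).
λ = 1.2/(6.4×2.5 − 1.2×11) = 1.2/2.8 = 0.4286 per s.

0.429 per s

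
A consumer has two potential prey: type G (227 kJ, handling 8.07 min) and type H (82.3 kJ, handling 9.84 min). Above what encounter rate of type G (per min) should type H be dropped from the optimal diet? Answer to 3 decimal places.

0.052 per min

The zero-one rule: include type H iff E₂/h₂ > λE₁/(1+λh₁). Equality gives the switch point.
λE₁h₂ = E₂ + λE₂h₁ ⇒ λ = E₂/(E₁h₂ − E₂h₁) = 82.3/(2234 − 664.2) = 0.05244 per min.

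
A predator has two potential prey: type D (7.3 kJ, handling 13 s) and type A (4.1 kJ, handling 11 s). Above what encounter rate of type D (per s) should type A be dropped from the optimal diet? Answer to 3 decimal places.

At the threshold, the rate on type D alone equals the profitability of type A: λ·7.3/(1 + λ·13) = 4.1/11 = 0.3727.
Rearranging, λ(7.3 − 0.3727×13) = 0.3727, so λ = 0.3727/2.455 = 0.1519 per s.

0.152 per s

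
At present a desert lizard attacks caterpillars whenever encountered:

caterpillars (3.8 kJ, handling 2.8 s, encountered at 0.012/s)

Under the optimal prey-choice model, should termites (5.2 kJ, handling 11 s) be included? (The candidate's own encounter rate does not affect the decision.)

Yes

Current rate: (0.012×3.8)/(1 + 0.012×2.8) = 0.04412 kJ/s.
Profitability of termites: 5.2/11 = 0.4727 kJ/s.
0.4727 > 0.04412, so adding termites raises the average — include it.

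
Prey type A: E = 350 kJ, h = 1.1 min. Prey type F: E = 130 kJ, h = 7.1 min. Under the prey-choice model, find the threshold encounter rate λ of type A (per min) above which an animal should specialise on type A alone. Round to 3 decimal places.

0.056 per min

At the threshold, the rate on type A alone equals the profitability of type F: λ·350/(1 + λ·1.1) = 130/7.1 = 18.31.
Rearranging, λ(350 − 18.31×1.1) = 18.31, so λ = 18.31/329.9 = 0.05551 per min.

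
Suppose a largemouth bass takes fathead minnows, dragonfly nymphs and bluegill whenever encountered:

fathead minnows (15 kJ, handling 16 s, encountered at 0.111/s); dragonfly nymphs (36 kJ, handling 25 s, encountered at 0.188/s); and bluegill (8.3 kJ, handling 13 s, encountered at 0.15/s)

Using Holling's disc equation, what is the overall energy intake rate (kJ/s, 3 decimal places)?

R = Σλ_iE_i / (1 + Σλ_ih_i)
Numerator: 0.111×15 + 0.188×36 + 0.15×8.3 = 9.678
Denominator: 1 + 0.111×16 + 0.188×25 + 0.15×13 = 9.426
R = 9.678/9.426 = 1.027 kJ/s

1.027 kJ/s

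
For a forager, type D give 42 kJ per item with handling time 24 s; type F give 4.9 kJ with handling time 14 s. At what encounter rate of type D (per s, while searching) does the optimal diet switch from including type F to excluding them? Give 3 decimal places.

The zero-one rule: include type F iff E₂/h₂ > λE₁/(1+λh₁). Equality gives the switch point.
λE₁h₂ = E₂ + λE₂h₁ ⇒ λ = E₂/(E₁h₂ − E₂h₁) = 4.9/(588 − 117.6) = 0.01042 per s.

0.010 per s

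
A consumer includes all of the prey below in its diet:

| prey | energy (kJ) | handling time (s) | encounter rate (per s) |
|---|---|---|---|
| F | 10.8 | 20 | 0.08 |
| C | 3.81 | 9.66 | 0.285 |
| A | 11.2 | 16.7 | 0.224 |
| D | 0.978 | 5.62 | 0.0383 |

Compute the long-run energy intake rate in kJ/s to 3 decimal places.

Energy encountered per unit search time: 0.08×10.8 + 0.285×3.81 + 0.224×11.2 + 0.0383×0.978 = 4.496 kJ/s.
Handling time per unit search time: 0.08×20 + 0.285×9.66 + 0.224×16.7 + 0.0383×5.62 = 8.309.
Rate = 4.496/(1 + 8.309) = 0.483 kJ/s.

0.483 kJ/s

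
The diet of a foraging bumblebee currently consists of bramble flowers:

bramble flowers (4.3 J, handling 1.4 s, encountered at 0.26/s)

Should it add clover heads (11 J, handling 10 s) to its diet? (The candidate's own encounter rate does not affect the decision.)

Current rate: (0.26×4.3)/(1 + 0.26×1.4) = 0.8196 J/s.
clover heads: E/h = 11/10 = 1.1 J/s.
Since 1.1 > R, including clover heads increases the long-run rate.

Yes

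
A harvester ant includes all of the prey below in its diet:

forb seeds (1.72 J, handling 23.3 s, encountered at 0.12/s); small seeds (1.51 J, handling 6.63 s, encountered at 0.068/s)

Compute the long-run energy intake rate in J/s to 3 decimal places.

Energy encountered per unit search time: 0.12×1.72 + 0.068×1.51 = 0.3091 J/s.
Handling time per unit search time: 0.12×23.3 + 0.068×6.63 = 3.247.
Rate = 0.3091/(1 + 3.247) = 0.07278 J/s.

0.073 J/s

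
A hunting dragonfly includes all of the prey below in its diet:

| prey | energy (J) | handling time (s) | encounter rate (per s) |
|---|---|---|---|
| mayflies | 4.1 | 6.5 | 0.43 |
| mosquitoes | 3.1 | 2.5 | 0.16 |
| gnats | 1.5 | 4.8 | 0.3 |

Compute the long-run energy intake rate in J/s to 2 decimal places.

Energy encountered per unit search time: 0.43×4.1 + 0.16×3.1 + 0.3×1.5 = 2.709 J/s.
Handling time per unit search time: 0.43×6.5 + 0.16×2.5 + 0.3×4.8 = 4.635.
Rate = 2.709/(1 + 4.635) = 0.4807 J/s.

0.48 J/s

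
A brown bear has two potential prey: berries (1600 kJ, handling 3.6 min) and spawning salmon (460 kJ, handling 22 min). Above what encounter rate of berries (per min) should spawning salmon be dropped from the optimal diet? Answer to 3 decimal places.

The zero-one rule: include spawning salmon iff E₂/h₂ > λE₁/(1+λh₁). Equality gives the switch point.
λE₁h₂ = E₂ + λE₂h₁ ⇒ λ = E₂/(E₁h₂ − E₂h₁) = 460/(3.52e+04 − 1656) = 0.01371 per min.

0.014 per min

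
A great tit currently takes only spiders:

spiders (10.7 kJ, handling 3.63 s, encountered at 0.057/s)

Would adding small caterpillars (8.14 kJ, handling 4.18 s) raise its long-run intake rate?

Yes

On spiders alone, R = ΣλE/(1+Σλh) = 0.6099/1.207 = 0.5053 kJ/s.
small caterpillars: E/h = 8.14/4.18 = 1.947 kJ/s.
1.947 > 0.5053, so adding small caterpillars raises the average — include it.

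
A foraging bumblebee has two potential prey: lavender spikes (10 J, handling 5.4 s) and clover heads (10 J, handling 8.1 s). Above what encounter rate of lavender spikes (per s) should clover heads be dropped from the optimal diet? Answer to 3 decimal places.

At the threshold, the rate on lavender spikes alone equals the profitability of clover heads: λ·10/(1 + λ·5.4) = 10/8.1 = 1.235.
Rearranging, λ(10 − 1.235×5.4) = 1.235, so λ = 1.235/3.333 = 0.3704 per s.

0.370 per s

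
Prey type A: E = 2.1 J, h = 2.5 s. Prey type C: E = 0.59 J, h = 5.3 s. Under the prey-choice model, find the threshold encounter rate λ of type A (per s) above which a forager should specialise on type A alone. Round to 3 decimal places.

0.061 per s

Drop type C once their profitability E₂/h₂ falls below the rate achievable on type A alone: E₂/h₂ = λE₁/(1 + λh₁).
Solve for λ: λE₁h₂ = E₂(1 + λh₁) → λ(E₁h₂ − E₂h₁) = E₂ → λ = E₂/(E₁h₂ − E₂h₁).
λ = 0.59/(2.1×5.3 − 0.59×2.5) = 0.59/9.655 = 0.06111 per s.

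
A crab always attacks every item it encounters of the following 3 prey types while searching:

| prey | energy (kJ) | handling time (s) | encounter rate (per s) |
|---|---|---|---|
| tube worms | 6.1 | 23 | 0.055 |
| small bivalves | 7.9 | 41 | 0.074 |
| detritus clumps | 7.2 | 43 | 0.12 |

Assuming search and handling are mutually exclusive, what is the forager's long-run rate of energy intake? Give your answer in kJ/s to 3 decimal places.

Energy encountered per unit search time: 0.055×6.1 + 0.074×7.9 + 0.12×7.2 = 1.784 kJ/s.
Handling time per unit search time: 0.055×23 + 0.074×41 + 0.12×43 = 9.459.
Rate = 1.784/(1 + 9.459) = 0.1706 kJ/s.

0.171 kJ/s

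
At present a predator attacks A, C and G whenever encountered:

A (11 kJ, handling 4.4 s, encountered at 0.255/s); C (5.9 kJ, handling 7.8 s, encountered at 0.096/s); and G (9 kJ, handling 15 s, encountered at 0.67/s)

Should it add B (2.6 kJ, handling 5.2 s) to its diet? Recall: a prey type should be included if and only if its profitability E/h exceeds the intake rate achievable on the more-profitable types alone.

On A, C and G alone, R = ΣλE/(1+Σλh) = 9.401/12.92 = 0.7276 kJ/s.
B: E/h = 2.6/5.2 = 0.5 kJ/s.
Since 0.5 < R, time spent handling B is better spent searching.

No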